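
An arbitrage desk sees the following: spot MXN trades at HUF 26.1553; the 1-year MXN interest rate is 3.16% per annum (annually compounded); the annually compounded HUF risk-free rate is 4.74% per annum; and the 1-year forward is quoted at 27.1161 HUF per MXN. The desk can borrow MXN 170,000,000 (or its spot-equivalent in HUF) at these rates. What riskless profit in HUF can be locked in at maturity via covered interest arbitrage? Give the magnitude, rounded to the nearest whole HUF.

HUF 98,244,282

T = 1 year.
Route A — deposit MXN, sell forward: 170,000,000 × 1.031600 × 27.1161 = HUF 4,755,404,689.20.
Route B — convert at spot, deposit HUF: 170,000,000 × 26.1553 × 1.047400 = HUF 4,657,160,407.40.
The quoted forward overvalues MXN, so borrow HUF, buy MXN at spot, deposit the MXN at 3.16%, and sell the proceeds forward at 27.1161.
The gap between the two covered legs is HUF 98,244,282.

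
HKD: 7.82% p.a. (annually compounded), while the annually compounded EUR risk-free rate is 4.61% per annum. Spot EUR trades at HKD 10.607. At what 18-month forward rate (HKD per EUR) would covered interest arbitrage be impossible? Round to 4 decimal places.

T = 18/12 years.
HKD accumulates by (1 + 0.0782)^(18/12) = 1.11956417.
EUR accumulates by (1 + 0.0461)^(18/12) = 1.06994093.
So F = 10.607 × 1.11956417 / 1.06994093 = 11.098947 (HKD/EUR).

11.0989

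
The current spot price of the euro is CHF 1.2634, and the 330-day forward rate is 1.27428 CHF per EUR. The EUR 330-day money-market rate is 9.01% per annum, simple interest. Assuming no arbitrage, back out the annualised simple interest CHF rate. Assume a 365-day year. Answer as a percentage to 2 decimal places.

10.04%

T = 330/365 years.
CIP gives F = S · g_CHF/g_EUR, so g_CHF/g_EUR = 1.27428/1.2634 = 1.0086117.
The EUR side grows by 1 + 0.0901×330/365 = 1.0814603.
Hence g_CHF = 1.0907735.
r = (1.0907735 − 1)/(330/365) = 0.100401 → 10.04%.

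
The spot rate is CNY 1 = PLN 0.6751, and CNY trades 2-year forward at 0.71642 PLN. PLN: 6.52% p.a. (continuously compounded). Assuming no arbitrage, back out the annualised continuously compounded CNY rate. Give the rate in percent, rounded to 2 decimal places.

3.55%

T = 2 years.
By CIP, F/S equals the PLN-to-CNY growth ratio: 0.71642/0.6751 = 1.0612057.
The PLN side grows by e^(0.0652×2) = 1.139284.
Hence g_CNY = 1.0735751.
Take logs: ln 1.0735751 / 2 = 0.035497, so 3.55%.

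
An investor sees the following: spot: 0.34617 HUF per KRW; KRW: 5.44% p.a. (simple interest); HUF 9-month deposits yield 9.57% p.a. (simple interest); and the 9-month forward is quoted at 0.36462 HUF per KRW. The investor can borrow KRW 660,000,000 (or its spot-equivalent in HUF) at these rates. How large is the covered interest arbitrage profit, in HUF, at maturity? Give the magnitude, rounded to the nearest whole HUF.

HUF 5,596,895

T = 9/12 years.
Route A — deposit KRW, sell forward: 660,000,000 × 1.040800 × 0.36462 = HUF 250,467,687.36.
Route B — convert at spot, deposit HUF: 660,000,000 × 0.34617 × 1.071775 = HUF 244,870,792.16.
The quoted forward overvalues KRW, so borrow HUF, buy KRW at spot, deposit the KRW at 5.44%, and sell the proceeds forward at 0.36462.
The gap between the two covered legs is HUF 5,596,895.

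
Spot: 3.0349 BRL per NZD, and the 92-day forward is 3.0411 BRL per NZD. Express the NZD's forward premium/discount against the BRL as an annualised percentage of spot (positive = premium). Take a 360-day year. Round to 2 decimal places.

+0.80%

T = 92/360 years.
(F − S)/S = (3.0411 − 3.0349)/3.0349 = 0.0020429.
Per annum: 0.0020429 / (92/360) = 0.007994 = 0.80%.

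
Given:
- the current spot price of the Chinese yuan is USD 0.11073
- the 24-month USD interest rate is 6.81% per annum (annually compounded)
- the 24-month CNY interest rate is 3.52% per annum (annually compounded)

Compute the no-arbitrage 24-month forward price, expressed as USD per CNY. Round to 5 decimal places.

0.11788

T = 2 years.
USD growth factor: (1 + 0.0681)^2 = 1.1408376.
Growth of 1 CNY over T: (1 + 0.0352)^2 = 1.071639.
So F = 0.11073 × 1.1408376 / 1.071639 = 0.1178801 (USD/CNY).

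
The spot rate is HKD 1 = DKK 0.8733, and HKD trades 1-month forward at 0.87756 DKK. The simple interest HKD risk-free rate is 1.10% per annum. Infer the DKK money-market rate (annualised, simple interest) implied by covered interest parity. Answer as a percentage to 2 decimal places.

6.96%

T = 1/12 years.
F/S = 0.87756/0.8733 = 1.0048780 = (growth of DKK) / (growth of HKD).
The HKD side grows by 1 + 0.0110×1/12 = 1.0009167.
Hence g_DKK = 1.0057992.
r = (1.0057992 − 1)/(1/12) = 0.069590 → 6.96%.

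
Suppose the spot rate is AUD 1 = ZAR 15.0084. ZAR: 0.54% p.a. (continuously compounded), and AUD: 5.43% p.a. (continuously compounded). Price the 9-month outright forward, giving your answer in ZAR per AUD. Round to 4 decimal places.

14.4679

T = 9/12 years.
Growth of 1 ZAR over T: e^(0.0054×9/12) = 1.00405821.
Growth of 1 AUD over T: e^(0.0543×9/12) = 1.04156564.
Forward (ZAR per AUD) = 15.0084 × 1.00405821 / 1.04156564 = 14.467938.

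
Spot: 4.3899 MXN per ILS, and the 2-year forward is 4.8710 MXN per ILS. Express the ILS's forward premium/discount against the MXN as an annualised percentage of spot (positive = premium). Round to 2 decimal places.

T = 2 years.
(F − S)/S = (4.8710 − 4.3899)/4.3899 = 0.1095925.
×(1/T) gives 5.48% p.a.

+5.48%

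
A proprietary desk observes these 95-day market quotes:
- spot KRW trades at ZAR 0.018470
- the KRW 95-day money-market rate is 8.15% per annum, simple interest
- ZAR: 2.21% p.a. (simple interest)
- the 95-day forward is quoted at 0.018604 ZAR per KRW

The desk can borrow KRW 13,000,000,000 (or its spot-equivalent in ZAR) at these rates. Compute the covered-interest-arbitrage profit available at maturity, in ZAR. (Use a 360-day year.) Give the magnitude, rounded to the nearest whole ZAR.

ZAR 5,543,189

T = 95/360 years.
Invest the KRW and cover forward: 13,000,000,000 × 1.02150694444 × 0.018604 = ZAR 247,053,497.53.
Convert at spot and invest in ZAR: 13,000,000,000 × 0.018470 × 1.00583194444 = ZAR 241,510,308.18.
The quoted forward overvalues KRW, so borrow ZAR, buy KRW at spot, deposit the KRW at 8.15%, and sell the proceeds forward at 0.018604.
Arbitrage profit = |247,053,497.53 − 241,510,308.18| = ZAR 5,543,189.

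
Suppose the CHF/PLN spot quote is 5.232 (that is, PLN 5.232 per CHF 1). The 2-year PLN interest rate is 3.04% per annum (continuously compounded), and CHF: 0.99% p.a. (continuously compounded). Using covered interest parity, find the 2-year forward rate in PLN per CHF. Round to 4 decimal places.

5.4510

T = 2 years.
Growth of 1 PLN over T: e^(0.0304×2) = 1.0626864.
CHF growth factor: e^(0.0099×2) = 1.0199973.
CIP: F = S · (grow PLN)/(grow CHF) = 5.232 × 1.0626864/1.0199973 = 5.450971 PLN per CHF.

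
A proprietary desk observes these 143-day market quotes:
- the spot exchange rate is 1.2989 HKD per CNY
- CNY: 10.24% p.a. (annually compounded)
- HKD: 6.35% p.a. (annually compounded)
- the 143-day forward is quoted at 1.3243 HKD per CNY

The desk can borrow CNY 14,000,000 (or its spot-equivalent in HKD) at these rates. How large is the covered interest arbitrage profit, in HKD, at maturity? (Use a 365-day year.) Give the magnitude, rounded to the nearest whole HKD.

HKD 633,485

T = 143/365 years.
Route A — deposit CNY, sell forward: 14,000,000 × 1.0389333522 × 1.3243 = HKD 19,262,032.14.
Route B — convert at spot, deposit HKD: 14,000,000 × 1.2989 × 1.0244133688 = HKD 18,628,547.35.
The quoted forward overvalues CNY, so borrow HKD, buy CNY at spot, deposit the CNY at 10.24%, and sell the proceeds forward at 1.3243.
The gap between the two covered legs is HKD 633,485.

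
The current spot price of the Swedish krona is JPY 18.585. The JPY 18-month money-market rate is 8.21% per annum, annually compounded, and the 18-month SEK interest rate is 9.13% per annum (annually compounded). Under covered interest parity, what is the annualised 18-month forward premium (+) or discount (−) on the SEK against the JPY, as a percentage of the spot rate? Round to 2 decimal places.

-0.84%

T = 18/12 years.
F = S · g_JPY/g_SEK = 18.585 × 1.1256441/1.1400299 = 18.350480.
Annualised premium = (F − S)/S × (1/T) = (18.350480 − 18.585)/18.585 ÷ (18/12) = -0.84%.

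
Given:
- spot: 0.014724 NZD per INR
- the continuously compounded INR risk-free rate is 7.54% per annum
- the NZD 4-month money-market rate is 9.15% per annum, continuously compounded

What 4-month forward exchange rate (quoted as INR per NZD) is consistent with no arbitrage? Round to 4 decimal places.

T = 4/12 years.
NZD accumulates by e^(0.0915×4/12) = 1.03096989.
INR accumulates by e^(0.0754×4/12) = 1.02545184.
Forward (NZD per INR) = 0.014724 × 1.03096989 / 1.02545184 = 0.014803231.
Quoted the other way: 1/0.014803231 = 67.5528 INR per NZD.

67.5528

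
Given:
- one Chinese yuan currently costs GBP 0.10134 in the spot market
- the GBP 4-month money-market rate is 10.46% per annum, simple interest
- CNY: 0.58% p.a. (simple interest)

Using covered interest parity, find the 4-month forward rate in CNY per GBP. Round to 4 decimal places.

9.5537

T = 4/12 years.
Growth of 1 GBP over T: 1 + 0.1046×4/12 = 1.0348667.
CNY growth factor: 1 + 0.0058×4/12 = 1.0019333.
CIP: F = S · (grow GBP)/(grow CNY) = 0.10134 × 1.0348667/1.0019333 = 0.1046710 GBP per CNY.
Quoted the other way: 1/0.1046710 = 9.5537 CNY per GBP.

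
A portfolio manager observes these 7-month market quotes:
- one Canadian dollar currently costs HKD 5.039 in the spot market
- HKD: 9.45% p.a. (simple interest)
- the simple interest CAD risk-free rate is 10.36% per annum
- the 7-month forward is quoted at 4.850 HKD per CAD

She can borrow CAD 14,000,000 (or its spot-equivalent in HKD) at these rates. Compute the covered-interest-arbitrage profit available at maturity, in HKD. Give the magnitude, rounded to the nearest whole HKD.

T = 7/12 years.
Keep in CAD, deliver into the forward: 14,000,000·1.0604333333·4.850 = HKD 72,003,423.33.
Swap to HKD now, deposit: 14,000,000·5.039·1.055125 = HKD 74,434,848.25.
The quoted forward undervalues CAD, so borrow CAD, convert to HKD at spot, deposit the HKD at 9.45%, and buy CAD forward at 4.850 to cover the loan.
Arbitrage profit = |72,003,423.33 − 74,434,848.25| = HKD 2,431,425.

HKD 2,431,425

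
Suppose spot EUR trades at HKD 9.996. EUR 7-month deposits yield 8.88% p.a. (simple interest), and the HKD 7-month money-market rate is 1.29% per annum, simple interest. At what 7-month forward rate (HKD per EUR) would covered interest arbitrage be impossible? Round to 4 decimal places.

9.5752

T = 7/12 years.
HKD growth factor: 1 + 0.0129×7/12 = 1.007525.
EUR accumulates by 1 + 0.0888×7/12 = 1.051800.
CIP: F = S · (grow HKD)/(grow EUR) = 9.996 × 1.007525/1.051800 = 9.575223 HKD per EUR.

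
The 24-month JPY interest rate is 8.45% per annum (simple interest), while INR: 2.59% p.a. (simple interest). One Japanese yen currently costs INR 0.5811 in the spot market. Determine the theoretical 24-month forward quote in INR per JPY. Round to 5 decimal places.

0.52284

T = 2 years.
INR growth factor: 1 + 0.0259×2 = 1.051800.
Growth of 1 JPY over T: 1 + 0.0845×2 = 1.169000.
CIP: F = S · (grow INR)/(grow JPY) = 0.5811 × 1.051800/1.169000 = 0.5228409 INR per JPY.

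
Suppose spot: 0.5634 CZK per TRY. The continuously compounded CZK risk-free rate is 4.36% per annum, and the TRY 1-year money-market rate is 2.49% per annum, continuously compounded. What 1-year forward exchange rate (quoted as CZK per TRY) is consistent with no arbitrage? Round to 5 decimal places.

T = 1 year.
Growth of 1 CZK over T: e^(0.0436×1) = 1.0445644.
TRY growth factor: e^(0.0249×1) = 1.0252126.
CIP: F = S · (grow CZK)/(grow TRY) = 0.5634 × 1.0445644/1.0252126 = 0.5740347 CZK per TRY.

0.57403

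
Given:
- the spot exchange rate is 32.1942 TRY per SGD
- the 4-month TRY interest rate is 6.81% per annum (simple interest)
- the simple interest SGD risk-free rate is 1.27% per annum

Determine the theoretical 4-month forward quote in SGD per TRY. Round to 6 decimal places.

0.030501

T = 4/12 years.
Growth of 1 TRY over T: 1 + 0.0681×4/12 = 1.022700.
SGD accumulates by 1 + 0.0127×4/12 = 1.0042333.
CIP: F = S · (grow TRY)/(grow SGD) = 32.1942 × 1.022700/1.0042333 = 32.78621 TRY per SGD.
Quoted the other way: 1/32.78621 = 0.030501 SGD per TRY.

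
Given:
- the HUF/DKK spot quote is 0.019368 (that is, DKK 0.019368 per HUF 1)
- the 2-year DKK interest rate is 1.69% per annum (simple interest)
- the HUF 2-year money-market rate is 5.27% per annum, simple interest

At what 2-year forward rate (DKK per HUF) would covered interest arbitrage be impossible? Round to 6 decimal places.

T = 2 years.
DKK accumulates by 1 + 0.0169×2 = 1.033800.
HUF accumulates by 1 + 0.0527×2 = 1.105400.
So F = 0.019368 × 1.033800 / 1.105400 = 0.01811348 (DKK/HUF).

0.018113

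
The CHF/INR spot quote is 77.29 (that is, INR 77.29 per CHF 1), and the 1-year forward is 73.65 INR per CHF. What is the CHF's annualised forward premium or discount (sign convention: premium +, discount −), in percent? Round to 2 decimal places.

-4.71%

T = 1 year.
CHF trades forward at -4.70954% vs spot over the period.
Per annum: -0.0470954 / 1 = -0.047095 = -4.71%.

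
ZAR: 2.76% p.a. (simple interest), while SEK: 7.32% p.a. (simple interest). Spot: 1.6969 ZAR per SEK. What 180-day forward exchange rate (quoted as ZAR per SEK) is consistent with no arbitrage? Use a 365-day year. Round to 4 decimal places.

T = 180/365 years.
ZAR accumulates by 1 + 0.0276×180/365 = 1.013611.
SEK accumulates by 1 + 0.0732×180/365 = 1.0360986.
So F = 1.6969 × 1.013611 / 1.0360986 = 1.660070 (ZAR/SEK).

1.6601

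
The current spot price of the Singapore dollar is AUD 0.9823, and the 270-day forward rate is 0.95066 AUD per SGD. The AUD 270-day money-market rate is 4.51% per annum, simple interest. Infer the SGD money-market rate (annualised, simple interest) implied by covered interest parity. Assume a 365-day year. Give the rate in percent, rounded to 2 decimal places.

9.16%

T = 270/365 years.
By CIP, F/S equals the AUD-to-SGD growth ratio: 0.95066/0.9823 = 0.9677899.
AUD growth factor: 1 + 0.0451×270/365 = 1.0333616.
Hence g_SGD = 1.0677541.
r = (1.0677541 − 1)/(270/365) = 0.091594 → 9.16%.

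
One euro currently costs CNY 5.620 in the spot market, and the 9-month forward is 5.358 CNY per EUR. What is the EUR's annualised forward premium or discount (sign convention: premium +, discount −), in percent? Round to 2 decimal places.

-6.22%

T = 9/12 years.
EUR trades forward at -4.66192% vs spot over the period.
Annualise by dividing by T: -0.0466192 / (9/12) = -0.062159 → -6.22%.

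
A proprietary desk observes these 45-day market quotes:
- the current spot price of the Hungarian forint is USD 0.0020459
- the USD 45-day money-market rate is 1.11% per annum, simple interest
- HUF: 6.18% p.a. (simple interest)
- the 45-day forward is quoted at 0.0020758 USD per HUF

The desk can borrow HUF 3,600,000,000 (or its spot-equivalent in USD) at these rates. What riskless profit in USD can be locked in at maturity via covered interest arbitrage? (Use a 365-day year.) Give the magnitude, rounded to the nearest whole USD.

USD 154,498

T = 45/365 years.
Invest the HUF and cover forward: 3,600,000,000 × 1.007619178 × 0.0020758 = USD 7,529,817.20.
Convert at spot and invest in USD: 3,600,000,000 × 0.0020459 × 1.001368493 = USD 7,375,319.28.
The quoted forward overvalues HUF, so borrow USD, buy HUF at spot, deposit the HUF at 6.18%, and sell the proceeds forward at 0.0020758.
The gap between the two covered legs is USD 154,498.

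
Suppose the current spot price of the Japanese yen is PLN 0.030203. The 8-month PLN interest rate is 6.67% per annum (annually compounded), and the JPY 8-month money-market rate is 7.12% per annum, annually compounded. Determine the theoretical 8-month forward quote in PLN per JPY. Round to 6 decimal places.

T = 8/12 years.
Growth of 1 PLN over T: (1 + 0.0667)^(8/12) = 1.0439865.
Growth of 1 JPY over T: (1 + 0.0712)^(8/12) = 1.0469205.
CIP: F = S · (grow PLN)/(grow JPY) = 0.030203 × 1.0439865/1.0469205 = 0.03011836 PLN per JPY.

0.030118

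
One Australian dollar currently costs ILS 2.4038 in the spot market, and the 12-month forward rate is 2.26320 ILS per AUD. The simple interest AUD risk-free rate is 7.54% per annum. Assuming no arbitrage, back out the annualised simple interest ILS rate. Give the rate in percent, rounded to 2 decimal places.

1.25%

T = 1 year.
CIP gives F = S · g_ILS/g_AUD, so g_ILS/g_AUD = 2.2632/2.4038 = 0.9415093.
The AUD side grows by 1 + 0.0754×1 = 1.075400.
That pins the ILS growth at 1.0124991.
r = (1.0124991 − 1)/1 = 0.012499 → 1.25%.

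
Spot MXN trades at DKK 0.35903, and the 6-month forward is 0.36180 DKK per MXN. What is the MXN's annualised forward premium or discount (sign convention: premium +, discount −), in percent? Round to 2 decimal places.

+1.54%

T = 6/12 years.
MXN trades forward at +0.77152% vs spot over the period.
Per annum: 0.0077152 / (6/12) = 0.015430 = 1.54%.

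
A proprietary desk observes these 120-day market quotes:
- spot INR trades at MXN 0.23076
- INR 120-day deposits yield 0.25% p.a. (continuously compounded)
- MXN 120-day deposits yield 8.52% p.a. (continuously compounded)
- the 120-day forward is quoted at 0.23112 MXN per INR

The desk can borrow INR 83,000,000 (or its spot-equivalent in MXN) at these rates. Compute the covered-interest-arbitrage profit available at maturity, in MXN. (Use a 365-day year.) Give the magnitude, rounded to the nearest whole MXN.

T = 120/365 years.
Route A — deposit INR, sell forward: 83,000,000 × 1.0008222557 × 0.23112 = MXN 19,198,733.30.
Route B — convert at spot, deposit MXN: 83,000,000 × 0.23076 × 1.0284069546 = MXN 19,697,160.67.
The quoted forward undervalues INR, so borrow INR, convert to MXN at spot, deposit the MXN at 8.52%, and buy INR forward at 0.23112 to cover the loan.
Profit = 19,697,160.67 − 19,198,733.30 = MXN 498,427.

MXN 498,427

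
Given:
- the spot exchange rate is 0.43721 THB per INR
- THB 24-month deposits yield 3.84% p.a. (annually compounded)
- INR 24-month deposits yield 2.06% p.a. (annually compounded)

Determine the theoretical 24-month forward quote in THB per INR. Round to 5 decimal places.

0.45259

T = 2 years.
Growth of 1 THB over T: (1 + 0.0384)^2 = 1.0782746.
INR growth factor: (1 + 0.0206)^2 = 1.0416244.
CIP: F = S · (grow THB)/(grow INR) = 0.43721 × 1.0782746/1.0416244 = 0.4525935 THB per INR.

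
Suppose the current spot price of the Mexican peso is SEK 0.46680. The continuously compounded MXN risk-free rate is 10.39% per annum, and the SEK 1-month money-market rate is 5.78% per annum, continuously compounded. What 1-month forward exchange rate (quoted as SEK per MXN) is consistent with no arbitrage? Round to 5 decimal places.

T = 1/12 years.
SEK growth factor: e^(0.0578×1/12) = 1.0048283.
Growth of 1 MXN over T: e^(0.1039×1/12) = 1.0086959.
CIP: F = S · (grow SEK)/(grow MXN) = 0.4668 × 1.0048283/1.0086959 = 0.4650102 SEK per MXN.

0.46501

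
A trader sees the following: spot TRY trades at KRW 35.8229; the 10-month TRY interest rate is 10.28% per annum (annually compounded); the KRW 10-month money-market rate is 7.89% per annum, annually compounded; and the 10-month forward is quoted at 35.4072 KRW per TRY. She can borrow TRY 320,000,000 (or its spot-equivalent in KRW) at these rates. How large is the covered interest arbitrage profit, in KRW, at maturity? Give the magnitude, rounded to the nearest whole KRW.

T = 10/12 years.
Route A — deposit TRY, sell forward: 320,000,000 × 1.084960593314 × 35.4072 = KRW 12,292,933,350.27.
Route B — convert at spot, deposit KRW: 320,000,000 × 35.8229 × 1.065330418312 = KRW 12,212,232,013.49.
The quoted forward overvalues TRY, so borrow KRW, buy TRY at spot, deposit the TRY at 10.28%, and sell the proceeds forward at 35.4072.
The gap between the two covered legs is KRW 80,701,337.

KRW 80,701,337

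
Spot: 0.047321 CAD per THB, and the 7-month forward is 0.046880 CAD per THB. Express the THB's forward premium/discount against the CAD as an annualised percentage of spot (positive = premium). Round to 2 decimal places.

T = 7/12 years.
Period premium: (0.046880 − 0.047321)/0.047321 = -0.0093193.
Per annum: -0.0093193 / (7/12) = -0.015976 = -1.60%.

-1.60%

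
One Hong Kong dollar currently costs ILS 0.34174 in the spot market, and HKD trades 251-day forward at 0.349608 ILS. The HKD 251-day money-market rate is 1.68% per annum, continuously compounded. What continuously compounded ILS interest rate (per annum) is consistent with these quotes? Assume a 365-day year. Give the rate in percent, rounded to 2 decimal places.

4.99%

T = 251/365 years.
CIP gives F = S · g_ILS/g_HKD, so g_ILS/g_HKD = 0.349608/0.34174 = 1.0230234.
The HKD side grows by e^(0.0168×251/365) = 1.0116199.
So the ILS growth factor = 1.0349108.
r = ln(1.0349108)/(251/365) = 0.049901 → 4.99%.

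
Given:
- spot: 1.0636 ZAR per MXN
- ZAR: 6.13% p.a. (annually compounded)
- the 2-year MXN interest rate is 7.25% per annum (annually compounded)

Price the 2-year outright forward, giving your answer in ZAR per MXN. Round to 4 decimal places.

T = 2 years.
ZAR growth factor: (1 + 0.0613)^2 = 1.1263577.
Growth of 1 MXN over T: (1 + 0.0725)^2 = 1.1502562.
Forward (ZAR per MXN) = 1.0636 × 1.1263577 / 1.1502562 = 1.041502.

1.0415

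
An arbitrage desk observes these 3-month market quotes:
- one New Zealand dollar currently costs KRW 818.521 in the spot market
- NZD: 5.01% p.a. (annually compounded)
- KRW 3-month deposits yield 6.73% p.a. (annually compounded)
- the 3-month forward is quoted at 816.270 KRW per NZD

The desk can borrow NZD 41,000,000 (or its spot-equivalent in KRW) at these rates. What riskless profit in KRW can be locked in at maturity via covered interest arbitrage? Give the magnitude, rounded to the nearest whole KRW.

T = 3/12 years.
Invest the NZD and cover forward: 41,000,000 × 1.012296335288 × 816.270 = KRW 33,878,592,313.83.
Convert at spot and invest in KRW: 41,000,000 × 818.521 × 1.016416314642 = KRW 34,110,282,029.36.
The quoted forward undervalues NZD, so borrow NZD, convert to KRW at spot, deposit the KRW at 6.73%, and buy NZD forward at 816.270 to cover the loan.
Profit = 34,110,282,029.36 − 33,878,592,313.83 = KRW 231,689,716.

KRW 231,689,716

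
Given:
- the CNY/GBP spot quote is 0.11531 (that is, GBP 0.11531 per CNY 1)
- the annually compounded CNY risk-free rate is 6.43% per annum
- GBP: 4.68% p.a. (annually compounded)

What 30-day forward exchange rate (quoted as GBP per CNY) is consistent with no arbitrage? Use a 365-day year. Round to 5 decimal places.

0.11515

T = 30/365 years.
GBP growth factor: (1 + 0.0468)^(30/365) = 1.0037664.
CNY accumulates by (1 + 0.0643)^(30/365) = 1.0051351.
So F = 0.11531 × 1.0037664 / 1.0051351 = 0.1151530 (GBP/CNY).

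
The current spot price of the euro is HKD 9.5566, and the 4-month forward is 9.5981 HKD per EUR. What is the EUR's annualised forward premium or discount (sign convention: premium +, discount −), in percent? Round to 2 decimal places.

+1.30%

T = 4/12 years.
(F − S)/S = (9.5981 − 9.5566)/9.5566 = 0.0043425.
×(1/T) gives 1.30% p.a.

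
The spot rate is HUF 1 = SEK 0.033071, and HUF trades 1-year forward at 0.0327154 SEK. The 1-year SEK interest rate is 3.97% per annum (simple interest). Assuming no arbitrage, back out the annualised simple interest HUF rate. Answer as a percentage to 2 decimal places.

5.10%

T = 1 year.
By CIP, F/S equals the SEK-to-HUF growth ratio: 0.0327154/0.033071 = 0.9892474.
The SEK side grows by 1 + 0.0397×1 = 1.039700.
That pins the HUF growth at 1.051001.
(1.051001 − 1)/T = 0.051001, i.e. 5.10%.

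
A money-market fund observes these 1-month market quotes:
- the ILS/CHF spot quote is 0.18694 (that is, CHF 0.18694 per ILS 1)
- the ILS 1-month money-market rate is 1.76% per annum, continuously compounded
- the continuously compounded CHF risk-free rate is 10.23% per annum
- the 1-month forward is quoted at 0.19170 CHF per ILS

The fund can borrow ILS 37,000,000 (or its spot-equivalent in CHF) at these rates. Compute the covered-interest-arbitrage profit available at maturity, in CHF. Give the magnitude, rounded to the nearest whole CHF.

CHF 127,313

T = 1/12 years.
Keep in ILS, deliver into the forward: 37,000,000·1.001467743·0.19170 = CHF 7,103,310.55.
Swap to CHF now, deposit: 37,000,000·0.18694·1.008561441 = CHF 6,975,997.60.
The quoted forward overvalues ILS, so borrow CHF, buy ILS at spot, deposit the ILS at 1.76%, and sell the proceeds forward at 0.19170.
Profit = 7,103,310.55 − 6,975,997.60 = CHF 127,313.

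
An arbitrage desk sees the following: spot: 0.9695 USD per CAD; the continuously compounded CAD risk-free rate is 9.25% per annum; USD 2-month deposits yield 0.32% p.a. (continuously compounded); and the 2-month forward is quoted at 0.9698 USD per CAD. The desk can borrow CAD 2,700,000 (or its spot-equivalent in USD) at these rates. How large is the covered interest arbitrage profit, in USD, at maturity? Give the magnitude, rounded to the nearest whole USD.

USD 40,094

T = 2/12 years.
Invest the CAD and cover forward: 2,700,000 × 1.015536117 × 0.9698 = USD 2,659,140.70.
Convert at spot and invest in USD: 2,700,000 × 0.9695 × 1.000533476 = USD 2,619,046.45.
The quoted forward overvalues CAD, so borrow USD, buy CAD at spot, deposit the CAD at 9.25%, and sell the proceeds forward at 0.9698.
The gap between the two covered legs is USD 40,094.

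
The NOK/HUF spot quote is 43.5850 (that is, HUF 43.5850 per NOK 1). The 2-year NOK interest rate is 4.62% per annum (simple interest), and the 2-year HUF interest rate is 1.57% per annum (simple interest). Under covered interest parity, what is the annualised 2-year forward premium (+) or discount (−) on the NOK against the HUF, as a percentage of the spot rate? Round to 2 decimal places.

-2.79%

T = 2 years.
No-arbitrage forward: 43.585 × 1.031400 / 1.092400 = 41.1511983 HUF/NOK.
Annualised premium = (F − S)/S × (1/T) = (41.1511983 − 43.585)/43.585 ÷ 2 = -2.79%.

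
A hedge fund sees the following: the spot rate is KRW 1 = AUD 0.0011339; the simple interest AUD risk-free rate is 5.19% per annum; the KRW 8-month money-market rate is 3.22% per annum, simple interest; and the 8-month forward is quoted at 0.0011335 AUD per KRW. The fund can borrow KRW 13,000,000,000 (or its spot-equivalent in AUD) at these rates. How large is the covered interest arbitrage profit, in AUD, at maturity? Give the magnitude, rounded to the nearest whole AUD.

T = 8/12 years.
Invest the KRW and cover forward: 13,000,000,000 × 1.0214666667 × 0.0011335 = AUD 15,051,822.07.
Convert at spot and invest in AUD: 13,000,000,000 × 0.0011339 × 1.034600 = AUD 15,250,728.22.
The quoted forward undervalues KRW, so borrow KRW, convert to AUD at spot, deposit the AUD at 5.19%, and buy KRW forward at 0.0011335 to cover the loan.
Arbitrage profit = |15,051,822.07 − 15,250,728.22| = AUD 198,906.

AUD 198,906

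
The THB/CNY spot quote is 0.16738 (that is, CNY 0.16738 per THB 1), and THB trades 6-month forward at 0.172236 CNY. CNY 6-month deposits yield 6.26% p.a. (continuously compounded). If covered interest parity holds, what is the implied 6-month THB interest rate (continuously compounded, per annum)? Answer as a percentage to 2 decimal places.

T = 6/12 years.
F/S = 0.172236/0.16738 = 1.0290118 = (growth of CNY) / (growth of THB).
CNY growth factor: e^(0.0626×6/12) = 1.031795.
So the THB growth factor = 1.0027047.
Take logs: ln 1.0027047 / (6/12) = 0.005402, so 0.54%.

0.54%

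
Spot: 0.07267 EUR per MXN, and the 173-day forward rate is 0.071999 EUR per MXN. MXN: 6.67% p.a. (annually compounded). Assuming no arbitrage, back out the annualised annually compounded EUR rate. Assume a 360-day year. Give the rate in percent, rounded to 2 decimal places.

T = 173/360 years.
CIP gives F = S · g_EUR/g_MXN, so g_EUR/g_MXN = 0.071999/0.07267 = 0.9907665.
The MXN side grows by (1 + 0.0667)^(173/360) = 1.0315158.
Hence g_EUR = 1.0219913.
Annualise: 1.0219913^(360/173) − 1 = 0.046306 = 4.63%.

4.63%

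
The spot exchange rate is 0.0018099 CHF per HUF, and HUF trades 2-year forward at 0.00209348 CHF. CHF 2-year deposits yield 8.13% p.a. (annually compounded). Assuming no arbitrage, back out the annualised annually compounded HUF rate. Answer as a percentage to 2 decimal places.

0.54%

T = 2 years.
By CIP, F/S equals the CHF-to-HUF growth ratio: 0.00209348/0.0018099 = 1.1566827.
The CHF side grows by (1 + 0.0813)^2 = 1.1692097.
Hence g_HUF = 1.0108301.
Annualise: 1.0108301^(1/2) − 1 = 0.005400 = 0.54%.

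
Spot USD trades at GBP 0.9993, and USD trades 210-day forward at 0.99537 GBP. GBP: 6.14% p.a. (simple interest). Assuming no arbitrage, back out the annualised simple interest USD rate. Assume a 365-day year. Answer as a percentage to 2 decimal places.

6.85%

T = 210/365 years.
F/S = 0.99537/0.9993 = 0.9960672 = (growth of GBP) / (growth of USD).
The GBP side grows by 1 + 0.0614×210/365 = 1.035326.
Hence g_USD = 1.0394138.
(1.0394138 − 1)/T = 0.068505, i.e. 6.85%.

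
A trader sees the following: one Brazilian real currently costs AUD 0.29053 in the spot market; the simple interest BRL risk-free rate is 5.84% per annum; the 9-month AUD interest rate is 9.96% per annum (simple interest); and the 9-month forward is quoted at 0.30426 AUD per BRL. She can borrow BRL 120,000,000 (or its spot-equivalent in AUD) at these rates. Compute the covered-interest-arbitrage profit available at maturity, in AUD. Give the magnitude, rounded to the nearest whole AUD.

T = 9/12 years.
Route A — deposit BRL, sell forward: 120,000,000 × 1.043800 × 0.30426 = AUD 38,110,390.56.
Route B — convert at spot, deposit AUD: 120,000,000 × 0.29053 × 1.074700 = AUD 37,467,910.92.
The quoted forward overvalues BRL, so borrow AUD, buy BRL at spot, deposit the BRL at 5.84%, and sell the proceeds forward at 0.30426.
Arbitrage profit = |38,110,390.56 − 37,467,910.92| = AUD 642,480.

AUD 642,480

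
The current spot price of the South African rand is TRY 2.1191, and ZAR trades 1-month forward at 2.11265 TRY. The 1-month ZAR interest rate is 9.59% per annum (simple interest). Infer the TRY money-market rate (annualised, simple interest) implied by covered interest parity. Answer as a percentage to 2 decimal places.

T = 1/12 years.
CIP gives F = S · g_TRY/g_ZAR, so g_TRY/g_ZAR = 2.11265/2.1191 = 0.9969563.
The ZAR side grows by 1 + 0.0959×1/12 = 1.0079917.
Hence g_TRY = 1.0049237.
r = (1.0049237 − 1)/(1/12) = 0.059084 → 5.91%.

5.91%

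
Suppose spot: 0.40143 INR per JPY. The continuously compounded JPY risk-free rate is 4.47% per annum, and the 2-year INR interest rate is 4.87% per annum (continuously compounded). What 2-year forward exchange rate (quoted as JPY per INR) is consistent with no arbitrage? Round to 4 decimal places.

T = 2 years.
Growth of 1 INR over T: e^(0.0487×2) = 1.1023012.
Growth of 1 JPY over T: e^(0.0447×2) = 1.093518.
So F = 0.40143 × 1.1023012 / 1.093518 = 0.4046543 (INR/JPY).
Quoted the other way: 1/0.4046543 = 2.4712 JPY per INR.

2.4712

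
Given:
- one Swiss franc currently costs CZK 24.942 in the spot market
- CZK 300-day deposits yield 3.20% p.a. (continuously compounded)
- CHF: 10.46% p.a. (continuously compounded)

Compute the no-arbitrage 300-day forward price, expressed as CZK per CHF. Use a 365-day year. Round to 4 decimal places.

T = 300/365 years.
CZK growth factor: e^(0.0320×300/365) = 1.0266503.
CHF accumulates by e^(0.1046×300/365) = 1.08977647.
So F = 24.942 × 1.0266503 / 1.08977647 = 23.497215 (CZK/CHF).

23.4972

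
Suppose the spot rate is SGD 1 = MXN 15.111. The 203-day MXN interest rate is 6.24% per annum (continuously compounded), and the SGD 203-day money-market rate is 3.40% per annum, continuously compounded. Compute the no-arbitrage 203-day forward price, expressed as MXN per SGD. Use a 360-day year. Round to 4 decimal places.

15.3549

T = 203/360 years.
MXN accumulates by e^(0.0624×203/360) = 1.03581304.
SGD growth factor: e^(0.0340×203/360) = 1.01935719.
CIP: F = S · (grow MXN)/(grow SGD) = 15.111 × 1.03581304/1.01935719 = 15.354942 MXN per SGD.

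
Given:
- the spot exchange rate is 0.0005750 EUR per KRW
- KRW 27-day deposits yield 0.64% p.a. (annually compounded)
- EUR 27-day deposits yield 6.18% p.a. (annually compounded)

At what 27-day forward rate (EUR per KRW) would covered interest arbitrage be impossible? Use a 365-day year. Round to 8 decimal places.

T = 27/365 years.
Growth of 1 EUR over T: (1 + 0.0618)^(27/365) = 1.0044457.
Growth of 1 KRW over T: (1 + 0.0064)^(27/365) = 1.000472.
Forward (EUR per KRW) = 0.000575 × 1.0044457 / 1.000472 = 0.0005772838.

0.00057728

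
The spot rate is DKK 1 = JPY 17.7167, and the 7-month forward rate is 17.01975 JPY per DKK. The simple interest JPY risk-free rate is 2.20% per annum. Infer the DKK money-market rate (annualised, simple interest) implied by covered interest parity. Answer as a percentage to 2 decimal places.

9.31%

T = 7/12 years.
CIP gives F = S · g_JPY/g_DKK, so g_JPY/g_DKK = 17.01975/17.7167 = 0.9606614.
The JPY side grows by 1 + 0.0220×7/12 = 1.0128333.
So the DKK growth factor = 1.0543083.
(1.0543083 − 1)/T = 0.093100, i.e. 9.31%.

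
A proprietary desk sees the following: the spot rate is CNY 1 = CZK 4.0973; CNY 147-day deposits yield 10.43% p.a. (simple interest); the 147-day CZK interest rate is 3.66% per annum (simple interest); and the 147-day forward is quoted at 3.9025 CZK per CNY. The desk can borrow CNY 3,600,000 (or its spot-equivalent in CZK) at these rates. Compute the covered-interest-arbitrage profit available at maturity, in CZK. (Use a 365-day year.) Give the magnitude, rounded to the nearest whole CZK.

CZK 328,564

T = 147/365 years.
Invest the CNY and cover forward: 3,600,000 × 1.0420057534 × 3.9025 = CZK 14,639,138.83.
Convert at spot and invest in CZK: 3,600,000 × 4.0973 × 1.014740274 = CZK 14,967,703.17.
The quoted forward undervalues CNY, so borrow CNY, convert to CZK at spot, deposit the CZK at 3.66%, and buy CNY forward at 3.9025 to cover the loan.
The gap between the two covered legs is CZK 328,564.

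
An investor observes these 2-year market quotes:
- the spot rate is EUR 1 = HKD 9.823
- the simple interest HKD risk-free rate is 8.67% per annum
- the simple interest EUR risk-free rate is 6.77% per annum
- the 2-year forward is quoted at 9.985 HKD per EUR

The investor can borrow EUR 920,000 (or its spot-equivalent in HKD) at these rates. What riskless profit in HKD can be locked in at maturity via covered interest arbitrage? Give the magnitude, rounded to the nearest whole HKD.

T = 2 years.
Route A — deposit EUR, sell forward: 920,000 × 1.135400 × 9.985 = HKD 10,430,011.48.
Route B — convert at spot, deposit HKD: 920,000 × 9.823 × 1.173400 = HKD 10,604,203.54.
The quoted forward undervalues EUR, so borrow EUR, convert to HKD at spot, deposit the HKD at 8.67%, and buy EUR forward at 9.985 to cover the loan.
Arbitrage profit = |10,430,011.48 − 10,604,203.54| = HKD 174,192.

HKD 174,192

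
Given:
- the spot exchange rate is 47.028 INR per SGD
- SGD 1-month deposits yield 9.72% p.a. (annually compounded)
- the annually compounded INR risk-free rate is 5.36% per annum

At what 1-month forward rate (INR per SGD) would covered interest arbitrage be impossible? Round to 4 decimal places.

T = 1/12 years.
INR accumulates by (1 + 0.0536)^(1/12) = 1.00436055.
SGD accumulates by (1 + 0.0972)^(1/12) = 1.00776008.
So F = 47.028 × 1.00436055 / 1.00776008 = 46.869358 (INR/SGD).

46.8694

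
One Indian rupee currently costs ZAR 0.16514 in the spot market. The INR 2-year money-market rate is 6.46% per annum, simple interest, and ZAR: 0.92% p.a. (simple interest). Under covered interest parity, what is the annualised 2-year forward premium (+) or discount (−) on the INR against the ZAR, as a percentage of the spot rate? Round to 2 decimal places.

-4.91%

T = 2 years.
F = S · g_ZAR/g_INR = 0.16514 × 1.018400/1.129200 = 0.14893604.
(F − S)/S ÷ T = (0.14893604 − 0.16514)/0.16514/2 = -0.049061 → -4.91%.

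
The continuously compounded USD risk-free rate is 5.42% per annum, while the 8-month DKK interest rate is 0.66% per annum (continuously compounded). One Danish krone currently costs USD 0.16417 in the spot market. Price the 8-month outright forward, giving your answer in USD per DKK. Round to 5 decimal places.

T = 8/12 years.
Growth of 1 USD over T: e^(0.0542×8/12) = 1.0367941.
Growth of 1 DKK over T: e^(0.0066×8/12) = 1.0044097.
Forward (USD per DKK) = 0.16417 × 1.0367941 / 1.0044097 = 0.1694632.

0.16946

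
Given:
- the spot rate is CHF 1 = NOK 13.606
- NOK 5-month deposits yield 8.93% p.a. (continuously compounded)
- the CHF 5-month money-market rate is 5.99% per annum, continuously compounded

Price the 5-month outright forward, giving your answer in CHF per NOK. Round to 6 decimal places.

T = 5/12 years.
Growth of 1 NOK over T: e^(0.0893×5/12) = 1.0379092.
CHF growth factor: e^(0.0599×5/12) = 1.0252724.
Forward (NOK per CHF) = 13.606 × 1.0379092 / 1.0252724 = 13.77370.
Quoted the other way: 1/13.77370 = 0.072602 CHF per NOK.

0.072602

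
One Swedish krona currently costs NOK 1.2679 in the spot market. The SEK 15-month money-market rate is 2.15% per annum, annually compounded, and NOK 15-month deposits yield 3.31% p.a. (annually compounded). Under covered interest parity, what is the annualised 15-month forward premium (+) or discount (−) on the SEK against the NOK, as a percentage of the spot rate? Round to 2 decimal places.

T = 15/12 years.
No-arbitrage forward: 1.2679 × 1.0415448 / 1.0269468 = 1.2859231 NOK/SEK.
(F − S)/S ÷ T = (1.2859231 − 1.2679)/1.2679/(15/12) = 0.011372 → 1.14%.

+1.14%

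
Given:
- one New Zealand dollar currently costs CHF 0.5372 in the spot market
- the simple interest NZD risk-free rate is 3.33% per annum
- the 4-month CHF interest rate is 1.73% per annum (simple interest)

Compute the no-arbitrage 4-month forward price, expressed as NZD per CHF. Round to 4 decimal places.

T = 4/12 years.
CHF growth factor: 1 + 0.0173×4/12 = 1.0057667.
NZD growth factor: 1 + 0.0333×4/12 = 1.011100.
Forward (CHF per NZD) = 0.5372 × 1.0057667 / 1.011100 = 0.5343664.
Invert for NZD per CHF: 1 / 0.5343664 = 1.8714.

1.8714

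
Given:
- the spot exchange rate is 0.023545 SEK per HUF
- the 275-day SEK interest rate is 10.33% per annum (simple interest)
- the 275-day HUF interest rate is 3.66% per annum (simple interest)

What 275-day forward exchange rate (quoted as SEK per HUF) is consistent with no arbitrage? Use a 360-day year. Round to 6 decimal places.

T = 275/360 years.
SEK growth factor: 1 + 0.1033×275/360 = 1.0789097.
HUF growth factor: 1 + 0.0366×275/360 = 1.0279583.
CIP: F = S · (grow SEK)/(grow HUF) = 0.023545 × 1.0789097/1.0279583 = 0.02471202 SEK per HUF.

0.024712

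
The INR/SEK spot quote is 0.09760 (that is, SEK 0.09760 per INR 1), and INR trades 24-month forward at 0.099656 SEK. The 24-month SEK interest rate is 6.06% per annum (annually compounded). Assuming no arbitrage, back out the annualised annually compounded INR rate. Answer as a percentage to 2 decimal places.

4.96%

T = 2 years.
CIP gives F = S · g_SEK/g_INR, so g_SEK/g_INR = 0.099656/0.0976 = 1.0210656.
SEK growth factor: (1 + 0.0606)^2 = 1.1248724.
So the INR growth factor = 1.1016652.
Annualise: 1.1016652^(1/2) − 1 = 0.049602 = 4.96%.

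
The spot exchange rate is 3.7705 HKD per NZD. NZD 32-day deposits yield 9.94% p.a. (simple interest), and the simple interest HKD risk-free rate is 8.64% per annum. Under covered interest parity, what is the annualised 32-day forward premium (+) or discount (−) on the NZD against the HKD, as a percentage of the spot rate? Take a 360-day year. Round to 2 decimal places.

-1.29%

T = 32/360 years.
CIP forward (HKD per NZD) = 3.7705 × 1.007680/1.0088356 = 3.7661810.
Annualised premium = (F − S)/S × (1/T) = (3.7661810 − 3.7705)/3.7705 ÷ (32/360) = -1.29%.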